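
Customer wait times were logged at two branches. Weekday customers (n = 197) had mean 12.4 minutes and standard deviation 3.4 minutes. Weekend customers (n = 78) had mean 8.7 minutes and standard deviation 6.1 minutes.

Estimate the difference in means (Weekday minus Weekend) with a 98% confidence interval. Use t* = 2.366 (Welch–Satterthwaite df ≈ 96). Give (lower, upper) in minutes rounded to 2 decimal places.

Standard errors of each mean: 3.4/√197 = 0.2422 and 6.1/√78 = 0.6907.
SE(x̄₁ − x̄₂) = √(0.2422² + 0.6907²) = 0.7319 for independent samples with unequal variances.
With t* = 2.366, the margin is 2.366 × 0.7319 = 1.7317.
x̄₁ − x̄₂ = 12.4 − 8.7 = 3.7000; the interval is 3.7000 ± 1.7317 = (1.97, 5.43).

(1.97, 5.43)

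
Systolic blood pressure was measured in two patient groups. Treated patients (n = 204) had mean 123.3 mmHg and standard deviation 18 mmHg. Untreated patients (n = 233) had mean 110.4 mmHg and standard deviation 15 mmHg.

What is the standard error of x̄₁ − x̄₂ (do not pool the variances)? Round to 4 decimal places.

SE₁ = s₁/√n₁ = 18/√204 = 1.2603; SE₂ = 15/√233 = 0.9827.
Independent samples, unequal variances: SE_diff = √(SE₁² + SE₂²) = √(1.58835609 + 0.96569929) = 1.5981.

1.5981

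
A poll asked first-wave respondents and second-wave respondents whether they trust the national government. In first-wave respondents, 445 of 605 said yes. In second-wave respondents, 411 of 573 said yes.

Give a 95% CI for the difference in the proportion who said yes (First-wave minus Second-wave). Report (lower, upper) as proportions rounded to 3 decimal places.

(-0.033, 0.069)

First, p̂₁ = 445/605 = 0.7355; p̂₂ = 411/573 = 0.7173.
The two standard errors are √(0.7355×0.2645/605) = 0.01793 and √(0.7173×0.2827/573) = 0.01881.
Because the samples are independent, SE_diff = √(0.01793² + 0.01881²) = 0.02599.
Using z* = 1.960 for 95%, ME = 1.960 × 0.02599 = 0.05094.
p̂₁ − p̂₂ = 0.0182; interval 0.0182 ± 0.05094 gives (-0.033, 0.069).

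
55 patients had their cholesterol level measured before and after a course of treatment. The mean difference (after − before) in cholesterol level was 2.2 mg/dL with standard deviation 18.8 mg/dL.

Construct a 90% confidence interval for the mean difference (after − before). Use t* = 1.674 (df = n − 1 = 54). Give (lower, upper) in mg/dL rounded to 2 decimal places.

(-2.04, 6.44)

Paired design: SE = s_d/√n = 18.8/√55 = 2.5350.
t* = 1.674; margin of error = 1.674 × 2.5350 = 4.2436.
2.2 ± 4.2436 → (-2.04, 6.44).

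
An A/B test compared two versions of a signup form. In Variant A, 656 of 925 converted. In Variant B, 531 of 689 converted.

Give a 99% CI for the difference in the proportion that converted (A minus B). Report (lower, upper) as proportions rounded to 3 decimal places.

(-0.118, -0.005)

Sample proportions: 656/925 = 0.7092, 531/689 = 0.7707.
Each SE is √(p̂(1−p̂)/n): √(0.7092·0.2908/925) = 0.01493 and √(0.7707·0.2293/689) = 0.01602.
SE(p̂₁ − p̂₂) = √(SE₁² + SE₂²) = √(0.0002229049 + 0.0002566404) = 0.02190, since the two samples are independent.
At 99% confidence z* = 2.576; margin = 2.576 × 0.02190 = 0.05641.
The difference is 0.7092 − 0.7707 = -0.0615, so the interval is -0.0615 ± 0.05641 = (-0.118, -0.005).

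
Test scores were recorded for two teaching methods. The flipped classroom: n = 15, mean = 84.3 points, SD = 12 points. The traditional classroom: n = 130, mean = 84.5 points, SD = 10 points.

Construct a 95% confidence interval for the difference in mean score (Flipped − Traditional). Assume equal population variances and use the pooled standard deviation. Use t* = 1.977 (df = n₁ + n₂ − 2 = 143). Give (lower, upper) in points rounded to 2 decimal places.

(-5.71, 5.31)

s_p = √[((n₁−1)s₁² + (n₂−1)s₂²)/(n₁+n₂−2)] = √[(14·12² + 129·10²)/143] = 10.2131.
SE = 10.2131·√(1/15 + 1/130) = 2.7850.
With t* = 1.977, margin = 1.977 × 2.7850 = 5.5059.
x̄₁ − x̄₂ = 84.3 − 84.5 = -0.2000; interval -0.2000 ± 5.5059 = (-5.71, 5.31).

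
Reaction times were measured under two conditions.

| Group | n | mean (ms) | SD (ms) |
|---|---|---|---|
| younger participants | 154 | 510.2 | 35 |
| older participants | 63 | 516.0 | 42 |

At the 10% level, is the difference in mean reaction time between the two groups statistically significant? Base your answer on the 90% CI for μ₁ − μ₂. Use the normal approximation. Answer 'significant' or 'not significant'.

not significant

Per-group SEs: s₁/√n₁ = 35/√154 = 2.8204, s₂/√n₂ = 42/√63 = 5.2915.
Unpooled SE of the difference: √(7.95465616 + 27.99997225) = 5.9962.
Margin of error = z* · SE = 1.645 × 5.9962 = 9.8637.
x̄₁ − x̄₂ = 510.2 − 516.0 = -5.8000.
CI: -5.8000 ± 9.8637 = (-15.6637, 4.0637).
The interval (-15.6637, 4.0637) contains 0, so the difference is not significant.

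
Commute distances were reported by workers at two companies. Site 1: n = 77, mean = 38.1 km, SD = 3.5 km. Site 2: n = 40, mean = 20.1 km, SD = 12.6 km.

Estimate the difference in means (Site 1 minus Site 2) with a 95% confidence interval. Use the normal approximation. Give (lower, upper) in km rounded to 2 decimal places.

Per-group SEs: s₁/√n₁ = 3.5/√77 = 0.3989, s₂/√n₂ = 12.6/√40 = 1.9922.
Unpooled SE of the difference: √(0.15912121 + 3.96886084) = 2.0317.
Margin of error = z* · SE = 1.960 × 2.0317 = 3.9821.
x̄₁ − x̄₂ = 38.1 − 20.1 = 18.0000.
CI: 18.0000 ± 3.9821 = (14.02, 21.98).

(14.02, 21.98)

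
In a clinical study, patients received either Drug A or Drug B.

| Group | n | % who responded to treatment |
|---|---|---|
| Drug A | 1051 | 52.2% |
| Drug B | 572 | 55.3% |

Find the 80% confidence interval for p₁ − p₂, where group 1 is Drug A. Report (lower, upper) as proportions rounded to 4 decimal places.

(-0.0642, 0.0022)

The two standard errors are √(0.5220×0.4780/1051) = 0.01541 and √(0.5530×0.4470/572) = 0.02079.
Because the samples are independent, SE_diff = √(0.01541² + 0.02079²) = 0.02588.
Using z* = 1.282 for 80%, ME = 1.282 × 0.02588 = 0.03318.
p̂₁ − p̂₂ = -0.0310; interval -0.0310 ± 0.03318 gives (-0.0642, 0.0022).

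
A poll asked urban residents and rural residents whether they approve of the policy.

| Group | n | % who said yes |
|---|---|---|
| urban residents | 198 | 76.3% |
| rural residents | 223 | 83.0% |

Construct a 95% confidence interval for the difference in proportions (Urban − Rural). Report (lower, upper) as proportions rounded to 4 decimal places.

Each SE is √(p̂(1−p̂)/n): √(0.7630·0.2370/198) = 0.03022 and √(0.8300·0.1700/223) = 0.02515.
SE(p̂₁ − p̂₂) = √(SE₁² + SE₂²) = √(0.0009132484 + 0.0006325225) = 0.03932, since the two samples are independent.
At 95% confidence z* = 1.960; margin = 1.960 × 0.03932 = 0.07707.
The difference is 0.7630 − 0.8300 = -0.0670, so the interval is -0.0670 ± 0.07707 = (-0.1441, 0.0101).

(-0.1441, 0.0101)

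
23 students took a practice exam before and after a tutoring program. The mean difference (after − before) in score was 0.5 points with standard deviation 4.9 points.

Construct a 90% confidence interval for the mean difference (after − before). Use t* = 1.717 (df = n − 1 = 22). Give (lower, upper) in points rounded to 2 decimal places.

(-1.25, 2.25)

This is a matched-pairs design, so SE = s_d/√n = 4.9/√23 = 1.0217.
Margin = 1.717 × 1.0217 = 1.7543; the interval is 0.5 ± 1.7543 = (-1.25, 2.25).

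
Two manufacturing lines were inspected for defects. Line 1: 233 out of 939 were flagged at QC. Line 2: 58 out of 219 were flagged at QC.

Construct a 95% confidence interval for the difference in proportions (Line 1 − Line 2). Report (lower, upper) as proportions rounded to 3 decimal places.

Sample proportions: 233/939 = 0.2481, 58/219 = 0.2648.
Each SE is √(p̂(1−p̂)/n): √(0.2481·0.7519/939) = 0.01409 and √(0.2648·0.7352/219) = 0.02982.
SE(p̂₁ − p̂₂) = √(SE₁² + SE₂²) = √(0.0001985281 + 0.0008892324) = 0.03298, since the two samples are independent.
At 95% confidence z* = 1.960; margin = 1.960 × 0.03298 = 0.06464.
The difference is 0.2481 − 0.2648 = -0.0167, so the interval is -0.0167 ± 0.06464 = (-0.081, 0.048).

(-0.081, 0.048)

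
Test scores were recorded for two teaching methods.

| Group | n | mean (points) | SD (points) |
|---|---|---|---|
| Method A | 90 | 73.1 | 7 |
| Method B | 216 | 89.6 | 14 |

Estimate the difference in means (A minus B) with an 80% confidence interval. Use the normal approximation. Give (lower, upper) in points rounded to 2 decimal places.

SE₁ = s₁/√n₁ = 7/√90 = 0.7379; SE₂ = 14/√216 = 0.9526.
Independent samples, unequal variances: SE_diff = √(SE₁² + SE₂²) = √(0.54449641 + 0.90744676) = 1.2050.
z* = 1.282, so margin of error = 1.282 × 1.2050 = 1.5448.
Difference in means = 73.1 − 89.6 = -16.5000.
-16.5000 ± 1.5448 → (-18.04, -14.96).

(-18.04, -14.96)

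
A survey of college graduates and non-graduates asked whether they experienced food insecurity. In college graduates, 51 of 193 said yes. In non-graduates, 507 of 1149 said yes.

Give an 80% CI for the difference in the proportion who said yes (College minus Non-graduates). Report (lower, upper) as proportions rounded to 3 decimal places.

(-0.222, -0.132)

Sample proportions: 51/193 = 0.2642, 507/1149 = 0.4413.
Each SE is √(p̂(1−p̂)/n): √(0.2642·0.7358/193) = 0.03174 and √(0.4413·0.5587/1149) = 0.01465.
SE(p̂₁ − p̂₂) = √(SE₁² + SE₂²) = √(0.0010074276 + 0.0002146225) = 0.03496, since the two samples are independent.
At 80% confidence z* = 1.282; margin = 1.282 × 0.03496 = 0.04482.
The difference is 0.2642 − 0.4413 = -0.1771, so the interval is -0.1771 ± 0.04482 = (-0.222, -0.132).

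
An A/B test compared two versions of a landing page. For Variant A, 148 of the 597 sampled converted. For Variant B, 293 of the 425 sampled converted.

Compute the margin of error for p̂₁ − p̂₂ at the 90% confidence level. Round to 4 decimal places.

Sample proportions: 148/597 = 0.2479, 293/425 = 0.6894.
Each SE is √(p̂(1−p̂)/n): √(0.2479·0.7521/597) = 0.01767 and √(0.6894·0.3106/425) = 0.02245.
SE(p̂₁ − p̂₂) = √(SE₁² + SE₂²) = √(0.0003122289 + 0.0005040025) = 0.02857, since the two samples are independent.
At 90% confidence z* = 1.645; margin = 1.645 × 0.02857 = 0.04700.

0.0470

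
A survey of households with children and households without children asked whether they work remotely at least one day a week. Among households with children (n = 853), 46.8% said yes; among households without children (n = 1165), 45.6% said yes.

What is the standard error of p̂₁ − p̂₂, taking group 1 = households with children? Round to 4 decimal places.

Each SE is √(p̂(1−p̂)/n): √(0.4680·0.5320/853) = 0.01708 and √(0.4560·0.5440/1165) = 0.01459.
SE(p̂₁ − p̂₂) = √(SE₁² + SE₂²) = √(0.0002917264 + 0.0002128681) = 0.02246, since the two samples are independent.

0.0225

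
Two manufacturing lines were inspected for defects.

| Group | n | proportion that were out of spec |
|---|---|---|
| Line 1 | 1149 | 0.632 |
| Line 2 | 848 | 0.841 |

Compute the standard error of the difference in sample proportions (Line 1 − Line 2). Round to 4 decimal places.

Each SE is √(p̂(1−p̂)/n): √(0.6320·0.3680/1149) = 0.01423 and √(0.8410·0.1590/848) = 0.01256.
SE(p̂₁ − p̂₂) = √(SE₁² + SE₂²) = √(0.0002024929 + 0.0001577536) = 0.01898, since the two samples are independent.

0.0190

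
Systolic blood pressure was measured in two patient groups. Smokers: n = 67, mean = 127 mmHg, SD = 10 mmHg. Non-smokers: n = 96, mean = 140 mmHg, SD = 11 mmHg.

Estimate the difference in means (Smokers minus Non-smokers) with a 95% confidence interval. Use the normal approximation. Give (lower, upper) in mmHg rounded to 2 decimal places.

(-16.25, -9.75)

SE₁ = s₁/√n₁ = 10/√67 = 1.2217; SE₂ = 11/√96 = 1.1227.
Independent samples, unequal variances: SE_diff = √(SE₁² + SE₂²) = √(1.49255089 + 1.26045529) = 1.6592.
z* = 1.960, so margin of error = 1.960 × 1.6592 = 3.2520.
Difference in means = 127 − 140 = -13.0000.
-13.0000 ± 3.2520 → (-16.25, -9.75).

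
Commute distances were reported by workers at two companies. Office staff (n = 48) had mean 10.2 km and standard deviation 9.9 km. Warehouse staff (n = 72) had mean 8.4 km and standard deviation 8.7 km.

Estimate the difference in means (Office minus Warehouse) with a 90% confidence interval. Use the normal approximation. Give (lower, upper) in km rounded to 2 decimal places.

(-1.09, 4.69)

SE₁ = s₁/√n₁ = 9.9/√48 = 1.4289; SE₂ = 8.7/√72 = 1.0253.
Independent samples, unequal variances: SE_diff = √(SE₁² + SE₂²) = √(2.04175521 + 1.05124009) = 1.7587.
z* = 1.645, so margin of error = 1.645 × 1.7587 = 2.8931.
Difference in means = 10.2 − 8.4 = 1.8000.
1.8000 ± 2.8931 → (-1.09, 4.69).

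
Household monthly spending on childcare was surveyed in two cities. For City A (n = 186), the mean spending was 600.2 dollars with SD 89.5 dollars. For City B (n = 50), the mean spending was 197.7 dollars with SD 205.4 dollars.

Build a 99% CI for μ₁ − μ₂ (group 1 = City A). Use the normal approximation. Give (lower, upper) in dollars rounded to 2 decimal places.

Standard errors of each mean: 89.5/√186 = 6.5625 and 205.4/√50 = 29.0479.
SE(x̄₁ − x̄₂) = √(6.5625² + 29.0479²) = 29.7800 for independent samples with unequal variances.
With z* = 2.576, the margin is 2.576 × 29.7800 = 76.7133.
x̄₁ − x̄₂ = 600.2 − 197.7 = 402.5000; the interval is 402.5000 ± 76.7133 = (325.79, 479.21).

(325.79, 479.21)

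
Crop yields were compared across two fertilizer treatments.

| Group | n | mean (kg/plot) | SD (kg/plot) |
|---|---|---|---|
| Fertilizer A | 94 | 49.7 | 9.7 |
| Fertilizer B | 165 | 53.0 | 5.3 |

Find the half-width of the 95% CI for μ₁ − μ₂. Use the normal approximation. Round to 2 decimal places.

Per-group SEs: s₁/√n₁ = 9.7/√94 = 1.0005, s₂/√n₂ = 5.3/√165 = 0.4126.
Unpooled SE of the difference: √(1.00100025 + 0.17023876) = 1.0822.
Margin of error = z* · SE = 1.960 × 1.0822 = 2.1211.

2.12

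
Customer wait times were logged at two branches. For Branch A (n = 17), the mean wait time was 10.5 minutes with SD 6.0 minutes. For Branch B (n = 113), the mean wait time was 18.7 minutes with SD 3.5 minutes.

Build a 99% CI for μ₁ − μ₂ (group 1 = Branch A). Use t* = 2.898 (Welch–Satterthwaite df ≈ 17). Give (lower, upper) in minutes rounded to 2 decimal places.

(-12.52, -3.88)

Standard errors of each mean: 6.0/√17 = 1.4552 and 3.5/√113 = 0.3293.
SE(x̄₁ − x̄₂) = √(1.4552² + 0.3293²) = 1.4920 for independent samples with unequal variances.
With t* = 2.898, the margin is 2.898 × 1.4920 = 4.3238.
x̄₁ − x̄₂ = 10.5 − 18.7 = -8.2000; the interval is -8.2000 ± 4.3238 = (-12.52, -3.88).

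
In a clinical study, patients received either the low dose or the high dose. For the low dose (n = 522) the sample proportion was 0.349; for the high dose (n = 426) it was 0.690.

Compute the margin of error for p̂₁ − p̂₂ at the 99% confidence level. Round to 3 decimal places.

0.079

The two standard errors are √(0.3490×0.6510/522) = 0.02086 and √(0.6900×0.3100/426) = 0.02241.
Because the samples are independent, SE_diff = √(0.02086² + 0.02241²) = 0.03062.
Using z* = 2.576 for 99%, ME = 2.576 × 0.03062 = 0.07888.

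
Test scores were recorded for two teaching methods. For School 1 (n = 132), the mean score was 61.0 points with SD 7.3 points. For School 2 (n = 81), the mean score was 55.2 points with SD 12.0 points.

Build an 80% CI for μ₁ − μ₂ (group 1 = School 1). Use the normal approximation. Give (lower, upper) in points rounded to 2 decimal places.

(3.91, 7.69)

Per-group SEs: s₁/√n₁ = 7.3/√132 = 0.6354, s₂/√n₂ = 12.0/√81 = 1.3333.
Unpooled SE of the difference: √(0.40373316 + 1.77768889) = 1.4770.
Margin of error = z* · SE = 1.282 × 1.4770 = 1.8935.
x̄₁ − x̄₂ = 61.0 − 55.2 = 5.8000.
CI: 5.8000 ± 1.8935 = (3.91, 7.69).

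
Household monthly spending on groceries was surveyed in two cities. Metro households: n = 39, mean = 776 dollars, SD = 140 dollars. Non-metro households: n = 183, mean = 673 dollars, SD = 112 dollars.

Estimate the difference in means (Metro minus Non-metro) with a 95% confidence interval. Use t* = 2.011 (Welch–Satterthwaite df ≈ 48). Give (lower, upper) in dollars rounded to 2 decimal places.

Standard errors of each mean: 140/√39 = 22.4179 and 112/√183 = 8.2793.
SE(x̄₁ − x̄₂) = √(22.4179² + 8.2793²) = 23.8979 for independent samples with unequal variances.
With t* = 2.011, the margin is 2.011 × 23.8979 = 48.0587.
x̄₁ − x̄₂ = 776 − 673 = 103.0000; the interval is 103.0000 ± 48.0587 = (54.94, 151.06).

(54.94, 151.06)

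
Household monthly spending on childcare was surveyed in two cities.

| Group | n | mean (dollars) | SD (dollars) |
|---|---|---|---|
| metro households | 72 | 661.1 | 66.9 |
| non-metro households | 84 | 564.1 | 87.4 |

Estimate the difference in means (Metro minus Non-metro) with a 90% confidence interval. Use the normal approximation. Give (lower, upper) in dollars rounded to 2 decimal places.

(76.65, 117.35)

Per-group SEs: s₁/√n₁ = 66.9/√72 = 7.8842, s₂/√n₂ = 87.4/√84 = 9.5361.
Unpooled SE of the difference: √(62.16060964 + 90.93720321) = 12.3733.
Margin of error = z* · SE = 1.645 × 12.3733 = 20.3541.
x̄₁ − x̄₂ = 661.1 − 564.1 = 97.0000.
CI: 97.0000 ± 20.3541 = (76.65, 117.35).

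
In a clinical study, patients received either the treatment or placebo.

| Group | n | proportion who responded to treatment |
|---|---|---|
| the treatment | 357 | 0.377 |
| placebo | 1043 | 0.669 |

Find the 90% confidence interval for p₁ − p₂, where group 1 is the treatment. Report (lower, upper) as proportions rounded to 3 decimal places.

Each SE is √(p̂(1−p̂)/n): √(0.3770·0.6230/357) = 0.02565 and √(0.6690·0.3310/1043) = 0.01457.
SE(p̂₁ − p̂₂) = √(SE₁² + SE₂²) = √(0.0006579225 + 0.0002122849) = 0.02950, since the two samples are independent.
At 90% confidence z* = 1.645; margin = 1.645 × 0.02950 = 0.04853.
The difference is 0.3770 − 0.6690 = -0.2920, so the interval is -0.2920 ± 0.04853 = (-0.341, -0.243).

(-0.341, -0.243)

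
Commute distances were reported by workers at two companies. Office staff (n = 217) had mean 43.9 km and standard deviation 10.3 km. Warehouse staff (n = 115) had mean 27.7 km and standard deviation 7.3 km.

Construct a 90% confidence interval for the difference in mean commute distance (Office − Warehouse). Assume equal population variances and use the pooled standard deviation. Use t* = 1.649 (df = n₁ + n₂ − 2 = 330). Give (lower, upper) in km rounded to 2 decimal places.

(14.42, 17.98)

Pooled variance s_p² = [216·10.3² + 114·7.3²] / (217+115−2) = 87.8500, so s_p = 9.3728.
SE_diff = s_p·√(1/n₁ + 1/n₂) = 9.3728·√(1/217 + 1/115) = 1.0811.
t* = 1.649; margin = 1.649 × 1.0811 = 1.7827.
Difference = 43.9 − 27.7 = 16.2000.
16.2000 ± 1.7827 → (14.42, 17.98).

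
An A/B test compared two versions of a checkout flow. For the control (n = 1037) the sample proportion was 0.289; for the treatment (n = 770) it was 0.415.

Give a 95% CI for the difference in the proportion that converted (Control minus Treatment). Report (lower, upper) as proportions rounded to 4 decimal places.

(-0.1704, -0.0816)

The two standard errors are √(0.2890×0.7110/1037) = 0.01408 and √(0.4150×0.5850/770) = 0.01776.
Because the samples are independent, SE_diff = √(0.01408² + 0.01776²) = 0.02266.
Using z* = 1.960 for 95%, ME = 1.960 × 0.02266 = 0.04441.
p̂₁ − p̂₂ = -0.1260; interval -0.1260 ± 0.04441 gives (-0.1704, -0.0816).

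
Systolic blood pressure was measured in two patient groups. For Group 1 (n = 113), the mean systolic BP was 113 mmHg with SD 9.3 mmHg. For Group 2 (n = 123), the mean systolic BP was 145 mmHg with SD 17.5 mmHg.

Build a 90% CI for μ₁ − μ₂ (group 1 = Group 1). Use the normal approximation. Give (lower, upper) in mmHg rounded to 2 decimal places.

(-34.97, -29.03)

SE₁ = s₁/√n₁ = 9.3/√113 = 0.8749; SE₂ = 17.5/√123 = 1.5779.
Independent samples, unequal variances: SE_diff = √(SE₁² + SE₂²) = √(0.76545001 + 2.48976841) = 1.8042.
z* = 1.645, so margin of error = 1.645 × 1.8042 = 2.9679.
Difference in means = 113 − 145 = -32.0000.
-32.0000 ± 2.9679 → (-34.97, -29.03).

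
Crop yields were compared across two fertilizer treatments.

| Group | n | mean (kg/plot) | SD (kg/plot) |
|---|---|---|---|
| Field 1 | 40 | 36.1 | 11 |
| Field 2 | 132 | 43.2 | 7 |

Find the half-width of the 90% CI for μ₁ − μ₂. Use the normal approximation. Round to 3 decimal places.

SE₁ = s₁/√n₁ = 11/√40 = 1.7393; SE₂ = 7/√132 = 0.6093.
Independent samples, unequal variances: SE_diff = √(SE₁² + SE₂²) = √(3.02516449 + 0.37124649) = 1.8429.
z* = 1.645, so margin of error = 1.645 × 1.8429 = 3.0316.

3.032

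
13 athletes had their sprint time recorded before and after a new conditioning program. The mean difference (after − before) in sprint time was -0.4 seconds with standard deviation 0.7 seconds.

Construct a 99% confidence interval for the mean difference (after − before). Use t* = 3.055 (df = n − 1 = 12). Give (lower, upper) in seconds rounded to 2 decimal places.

This is a matched-pairs design, so SE = s_d/√n = 0.7/√13 = 0.1941.
Margin = 3.055 × 0.1941 = 0.5930; the interval is -0.4 ± 0.5930 = (-0.99, 0.19).

(-0.99, 0.19)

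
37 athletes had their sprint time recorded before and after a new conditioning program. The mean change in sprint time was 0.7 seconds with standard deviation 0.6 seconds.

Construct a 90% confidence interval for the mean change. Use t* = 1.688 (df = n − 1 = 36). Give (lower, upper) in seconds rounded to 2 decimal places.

Paired design: SE = s_d/√n = 0.6/√37 = 0.0986.
t* = 1.688; margin of error = 1.688 × 0.0986 = 0.1664.
0.7 ± 0.1664 → (0.53, 0.87).

(0.53, 0.87)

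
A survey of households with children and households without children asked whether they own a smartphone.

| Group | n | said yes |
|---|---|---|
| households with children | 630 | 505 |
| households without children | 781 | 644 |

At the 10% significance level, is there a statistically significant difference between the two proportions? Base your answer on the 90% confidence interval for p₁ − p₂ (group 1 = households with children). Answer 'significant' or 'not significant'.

Sample proportions: 505/630 = 0.8016, 644/781 = 0.8246.
Each SE is √(p̂(1−p̂)/n): √(0.8016·0.1984/630) = 0.01589 and √(0.8246·0.1754/781) = 0.01361.
SE(p̂₁ − p̂₂) = √(SE₁² + SE₂²) = √(0.0002524921 + 0.0001852321) = 0.02092, since the two samples are independent.
At 90% confidence z* = 1.645; margin = 1.645 × 0.02092 = 0.03441.
The difference is 0.8016 − 0.8246 = -0.0230, so the interval is -0.0230 ± 0.03441 = (-0.05741, 0.01141).
The interval (-0.05741, 0.01141) contains 0, so the difference is not significant.

not significant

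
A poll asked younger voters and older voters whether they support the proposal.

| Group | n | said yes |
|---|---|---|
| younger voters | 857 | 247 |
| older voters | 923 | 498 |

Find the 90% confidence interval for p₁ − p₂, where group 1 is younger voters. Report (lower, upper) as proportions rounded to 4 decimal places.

(-0.2884, -0.2142)

Sample proportions: 247/857 = 0.2882, 498/923 = 0.5395.
Each SE is √(p̂(1−p̂)/n): √(0.2882·0.7118/857) = 0.01547 and √(0.5395·0.4605/923) = 0.01641.
SE(p̂₁ − p̂₂) = √(SE₁² + SE₂²) = √(0.0002393209 + 0.0002692881) = 0.02255, since the two samples are independent.
At 90% confidence z* = 1.645; margin = 1.645 × 0.02255 = 0.03709.
The difference is 0.2882 − 0.5395 = -0.2513, so the interval is -0.2513 ± 0.03709 = (-0.2884, -0.2142).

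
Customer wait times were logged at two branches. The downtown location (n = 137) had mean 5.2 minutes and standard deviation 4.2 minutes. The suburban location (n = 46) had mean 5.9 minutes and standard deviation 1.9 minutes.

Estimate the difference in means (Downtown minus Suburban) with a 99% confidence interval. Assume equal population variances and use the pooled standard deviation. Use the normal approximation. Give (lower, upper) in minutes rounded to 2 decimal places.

Pooled variance s_p² = [136·4.2² + 45·1.9²] / (137+46−2) = 14.1519, so s_p = 3.7619.
SE_diff = s_p·√(1/n₁ + 1/n₂) = 3.7619·√(1/137 + 1/46) = 0.6411.
z* = 2.576; margin = 2.576 × 0.6411 = 1.6515.
Difference = 5.2 − 5.9 = -0.7000.
-0.7000 ± 1.6515 → (-2.35, 0.95).

(-2.35, 0.95)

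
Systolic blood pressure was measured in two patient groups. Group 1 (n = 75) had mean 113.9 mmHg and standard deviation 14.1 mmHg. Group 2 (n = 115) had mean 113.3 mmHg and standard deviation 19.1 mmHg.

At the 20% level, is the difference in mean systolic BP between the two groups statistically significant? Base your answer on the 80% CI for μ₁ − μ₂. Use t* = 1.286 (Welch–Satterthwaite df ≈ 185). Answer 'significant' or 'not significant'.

not significant

Standard errors of each mean: 14.1/√75 = 1.6281 and 19.1/√115 = 1.7811.
SE(x̄₁ − x̄₂) = √(1.6281² + 1.7811²) = 2.4131 for independent samples with unequal variances.
With t* = 1.286, the margin is 1.286 × 2.4131 = 3.1032.
x̄₁ − x̄₂ = 113.9 − 113.3 = 0.6000; the interval is 0.6000 ± 3.1032 = (-2.5032, 3.7032).
The interval (-2.5032, 3.7032) contains 0, so the difference is not significant.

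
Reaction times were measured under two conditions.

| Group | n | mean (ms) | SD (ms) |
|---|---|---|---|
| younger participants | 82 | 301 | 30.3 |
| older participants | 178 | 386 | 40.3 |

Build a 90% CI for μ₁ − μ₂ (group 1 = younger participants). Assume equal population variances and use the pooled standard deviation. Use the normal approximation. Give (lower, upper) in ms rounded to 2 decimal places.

(-93.22, -76.78)

s_p = √[((n₁−1)s₁² + (n₂−1)s₂²)/(n₁+n₂−2)] = √[(81·30.3² + 177·40.3²)/258] = 37.4492.
SE = 37.4492·√(1/82 + 1/178) = 4.9982.
With z* = 1.645, margin = 1.645 × 4.9982 = 8.2220.
x̄₁ − x̄₂ = 301 − 386 = -85.0000; interval -85.0000 ± 8.2220 = (-93.22, -76.78).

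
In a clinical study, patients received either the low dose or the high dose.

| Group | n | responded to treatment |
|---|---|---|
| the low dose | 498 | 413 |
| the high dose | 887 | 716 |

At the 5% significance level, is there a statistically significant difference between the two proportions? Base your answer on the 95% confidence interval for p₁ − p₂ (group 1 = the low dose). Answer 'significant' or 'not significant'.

First, p̂₁ = 413/498 = 0.8293; p̂₂ = 716/887 = 0.8072.
The two standard errors are √(0.8293×0.1707/498) = 0.01686 and √(0.8072×0.1928/887) = 0.01325.
Because the samples are independent, SE_diff = √(0.01686² + 0.01325²) = 0.02144.
Using z* = 1.960 for 95%, ME = 1.960 × 0.02144 = 0.04202.
p̂₁ − p̂₂ = 0.0221; interval 0.0221 ± 0.04202 gives (-0.01992, 0.06412).
The interval (-0.01992, 0.06412) contains 0, so the difference is not significant.

not significant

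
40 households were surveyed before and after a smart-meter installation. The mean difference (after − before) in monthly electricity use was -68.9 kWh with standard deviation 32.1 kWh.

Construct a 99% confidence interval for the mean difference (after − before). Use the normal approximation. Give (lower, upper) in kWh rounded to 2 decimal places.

This is a matched-pairs design, so SE = s_d/√n = 32.1/√40 = 5.0755.
Margin = 2.576 × 5.0755 = 13.0745; the interval is -68.9 ± 13.0745 = (-81.97, -55.83).

(-81.97, -55.83)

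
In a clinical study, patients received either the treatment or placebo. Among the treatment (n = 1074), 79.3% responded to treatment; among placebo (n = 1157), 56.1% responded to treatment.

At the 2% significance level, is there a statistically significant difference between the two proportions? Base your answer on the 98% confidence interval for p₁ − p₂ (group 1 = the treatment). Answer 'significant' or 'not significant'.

SE₁ = √(p̂₁(1−p̂₁)/n₁) = √(0.7930·0.2070/1074) = 0.01236; SE₂ = √(0.5610·0.4390/1157) = 0.01459.
Independent samples: SE of the difference = √(SE₁² + SE₂²) = √(0.0001527696 + 0.0002128681) = 0.01912.
z* for 98% confidence is 2.326, so the margin of error is 2.326 × 0.01912 = 0.04447.
Point estimate p̂₁ − p̂₂ = 0.7930 − 0.5610 = 0.2320.
0.2320 ± 0.04447 → (0.18753, 0.27647).
The interval (0.18753, 0.27647) does not contain 0, so the difference is significant.

significant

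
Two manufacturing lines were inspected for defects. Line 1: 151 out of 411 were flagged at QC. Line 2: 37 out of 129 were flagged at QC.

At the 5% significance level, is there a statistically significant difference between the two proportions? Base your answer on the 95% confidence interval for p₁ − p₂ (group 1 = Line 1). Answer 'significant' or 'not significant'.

not significant

Sample proportions: 151/411 = 0.3674, 37/129 = 0.2868.
Each SE is √(p̂(1−p̂)/n): √(0.3674·0.6326/411) = 0.02378 and √(0.2868·0.7132/129) = 0.03982.
SE(p̂₁ − p̂₂) = √(SE₁² + SE₂²) = √(0.0005654884 + 0.0015856324) = 0.04638, since the two samples are independent.
At 95% confidence z* = 1.960; margin = 1.960 × 0.04638 = 0.09090.
The difference is 0.3674 − 0.2868 = 0.0806, so the interval is 0.0806 ± 0.09090 = (-0.01030, 0.17150).
The interval (-0.01030, 0.17150) contains 0, so the difference is not significant.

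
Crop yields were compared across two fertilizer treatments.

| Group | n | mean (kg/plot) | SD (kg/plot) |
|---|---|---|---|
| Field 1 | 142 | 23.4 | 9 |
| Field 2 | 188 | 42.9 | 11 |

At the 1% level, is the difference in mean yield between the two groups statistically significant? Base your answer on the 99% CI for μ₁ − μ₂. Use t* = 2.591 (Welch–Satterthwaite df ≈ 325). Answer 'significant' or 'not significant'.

significant

SE₁ = s₁/√n₁ = 9/√142 = 0.7553; SE₂ = 11/√188 = 0.8023.
Independent samples, unequal variances: SE_diff = √(SE₁² + SE₂²) = √(0.57047809 + 0.64368529) = 1.1019.
t* = 2.591, so margin of error = 2.591 × 1.1019 = 2.8550.
Difference in means = 23.4 − 42.9 = -19.5000.
-19.5000 ± 2.8550 → (-22.3550, -16.6450).
The interval (-22.3550, -16.6450) does not contain 0, so the difference is significant.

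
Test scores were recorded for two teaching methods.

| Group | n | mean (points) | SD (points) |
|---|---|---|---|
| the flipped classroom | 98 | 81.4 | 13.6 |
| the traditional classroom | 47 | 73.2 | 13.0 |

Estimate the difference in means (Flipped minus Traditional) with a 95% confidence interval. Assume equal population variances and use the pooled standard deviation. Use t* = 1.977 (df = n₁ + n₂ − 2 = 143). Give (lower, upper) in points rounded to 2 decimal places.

s_p = √[((n₁−1)s₁² + (n₂−1)s₂²)/(n₁+n₂−2)] = √[(97·13.6² + 46·13.0²)/143] = 13.4099.
SE = 13.4099·√(1/98 + 1/47) = 2.3793.
With t* = 1.977, margin = 1.977 × 2.3793 = 4.7039.
x̄₁ − x̄₂ = 81.4 − 73.2 = 8.2000; interval 8.2000 ± 4.7039 = (3.50, 12.90).

(3.50, 12.90)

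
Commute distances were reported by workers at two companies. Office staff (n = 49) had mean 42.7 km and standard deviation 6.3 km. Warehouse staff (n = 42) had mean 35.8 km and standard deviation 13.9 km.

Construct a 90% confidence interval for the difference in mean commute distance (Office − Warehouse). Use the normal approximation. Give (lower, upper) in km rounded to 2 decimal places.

Standard errors of each mean: 6.3/√49 = 0.9000 and 13.9/√42 = 2.1448.
SE(x̄₁ − x̄₂) = √(0.9000² + 2.1448²) = 2.3260 for independent samples with unequal variances.
With z* = 1.645, the margin is 1.645 × 2.3260 = 3.8263.
x̄₁ − x̄₂ = 42.7 − 35.8 = 6.9000; the interval is 6.9000 ± 3.8263 = (3.07, 10.73).

(3.07, 10.73)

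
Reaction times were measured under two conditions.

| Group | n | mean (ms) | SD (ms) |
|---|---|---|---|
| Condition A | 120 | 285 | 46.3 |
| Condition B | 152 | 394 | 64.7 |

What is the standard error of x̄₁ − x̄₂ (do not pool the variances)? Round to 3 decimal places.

6.738

SE₁ = s₁/√n₁ = 46.3/√120 = 4.2266; SE₂ = 64.7/√152 = 5.2479.
Independent samples, unequal variances: SE_diff = √(SE₁² + SE₂²) = √(17.86414756 + 27.54045441) = 6.7383.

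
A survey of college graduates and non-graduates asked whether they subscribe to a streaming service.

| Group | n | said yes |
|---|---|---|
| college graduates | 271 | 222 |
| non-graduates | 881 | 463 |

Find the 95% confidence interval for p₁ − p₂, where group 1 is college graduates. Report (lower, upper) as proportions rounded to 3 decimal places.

Sample proportions: 222/271 = 0.8192, 463/881 = 0.5255.
Each SE is √(p̂(1−p̂)/n): √(0.8192·0.1808/271) = 0.02338 and √(0.5255·0.4745/881) = 0.01682.
SE(p̂₁ − p̂₂) = √(SE₁² + SE₂²) = √(0.0005466244 + 0.0002829124) = 0.02880, since the two samples are independent.
At 95% confidence z* = 1.960; margin = 1.960 × 0.02880 = 0.05645.
The difference is 0.8192 − 0.5255 = 0.2937, so the interval is 0.2937 ± 0.05645 = (0.237, 0.350).

(0.237, 0.350)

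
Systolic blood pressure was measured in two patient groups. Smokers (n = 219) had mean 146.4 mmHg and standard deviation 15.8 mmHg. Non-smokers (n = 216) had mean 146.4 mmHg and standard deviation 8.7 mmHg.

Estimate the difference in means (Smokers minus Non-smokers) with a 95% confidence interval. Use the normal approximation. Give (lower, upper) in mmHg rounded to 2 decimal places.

(-2.39, 2.39)

Per-group SEs: s₁/√n₁ = 15.8/√219 = 1.0677, s₂/√n₂ = 8.7/√216 = 0.5920.
Unpooled SE of the difference: √(1.13998329 + 0.350464) = 1.2208.
Margin of error = z* · SE = 1.960 × 1.2208 = 2.3928.
x̄₁ − x̄₂ = 146.4 − 146.4 = 0.0000.
CI: 0.0000 ± 2.3928 = (-2.39, 2.39).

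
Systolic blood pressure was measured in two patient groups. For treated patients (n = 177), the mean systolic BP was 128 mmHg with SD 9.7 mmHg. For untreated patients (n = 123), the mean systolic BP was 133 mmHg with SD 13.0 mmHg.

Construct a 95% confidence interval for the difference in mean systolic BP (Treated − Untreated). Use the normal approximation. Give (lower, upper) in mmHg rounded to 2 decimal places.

SE₁ = s₁/√n₁ = 9.7/√177 = 0.7291; SE₂ = 13.0/√123 = 1.1722.
Independent samples, unequal variances: SE_diff = √(SE₁² + SE₂²) = √(0.53158681 + 1.37405284) = 1.3804.
z* = 1.960, so margin of error = 1.960 × 1.3804 = 2.7056.
Difference in means = 128 − 133 = -5.0000.
-5.0000 ± 2.7056 → (-7.71, -2.29).

(-7.71, -2.29)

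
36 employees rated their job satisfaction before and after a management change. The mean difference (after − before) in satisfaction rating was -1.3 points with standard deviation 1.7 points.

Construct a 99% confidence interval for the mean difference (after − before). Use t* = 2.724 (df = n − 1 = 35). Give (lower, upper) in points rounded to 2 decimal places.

(-2.07, -0.53)

Paired design: SE = s_d/√n = 1.7/√36 = 0.2833.
t* = 2.724; margin of error = 2.724 × 0.2833 = 0.7717.
-1.3 ± 0.7717 → (-2.07, -0.53).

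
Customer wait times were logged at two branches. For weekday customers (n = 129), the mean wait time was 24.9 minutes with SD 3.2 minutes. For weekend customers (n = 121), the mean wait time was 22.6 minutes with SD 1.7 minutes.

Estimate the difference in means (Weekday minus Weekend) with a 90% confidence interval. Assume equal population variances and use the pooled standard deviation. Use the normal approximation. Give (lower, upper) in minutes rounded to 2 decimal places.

(1.76, 2.84)

s_p = √[((n₁−1)s₁² + (n₂−1)s₂²)/(n₁+n₂−2)] = √[(128·3.2² + 120·1.7²)/248] = 2.5853.
SE = 2.5853·√(1/129 + 1/121) = 0.3272.
With z* = 1.645, margin = 1.645 × 0.3272 = 0.5382.
x̄₁ − x̄₂ = 24.9 − 22.6 = 2.3000; interval 2.3000 ± 0.5382 = (1.76, 2.84).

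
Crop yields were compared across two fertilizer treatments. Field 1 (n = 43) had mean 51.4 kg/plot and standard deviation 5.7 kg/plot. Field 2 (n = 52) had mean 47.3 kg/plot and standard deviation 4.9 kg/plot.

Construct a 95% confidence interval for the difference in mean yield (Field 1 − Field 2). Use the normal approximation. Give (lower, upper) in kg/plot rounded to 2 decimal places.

SE₁ = s₁/√n₁ = 5.7/√43 = 0.8692; SE₂ = 4.9/√52 = 0.6795.
Independent samples, unequal variances: SE_diff = √(SE₁² + SE₂²) = √(0.75550864 + 0.46172025) = 1.1033.
z* = 1.960, so margin of error = 1.960 × 1.1033 = 2.1625.
Difference in means = 51.4 − 47.3 = 4.1000.
4.1000 ± 2.1625 → (1.94, 6.26).

(1.94, 6.26)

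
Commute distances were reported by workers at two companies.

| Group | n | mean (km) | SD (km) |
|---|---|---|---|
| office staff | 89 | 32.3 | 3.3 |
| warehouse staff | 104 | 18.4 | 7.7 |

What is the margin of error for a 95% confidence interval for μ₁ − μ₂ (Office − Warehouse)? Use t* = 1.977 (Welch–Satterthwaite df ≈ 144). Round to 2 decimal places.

SE₁ = s₁/√n₁ = 3.3/√89 = 0.3498; SE₂ = 7.7/√104 = 0.7550.
Independent samples, unequal variances: SE_diff = √(SE₁² + SE₂²) = √(0.12236004 + 0.570025) = 0.8321.
t* = 1.977, so margin of error = 1.977 × 0.8321 = 1.6451.

1.65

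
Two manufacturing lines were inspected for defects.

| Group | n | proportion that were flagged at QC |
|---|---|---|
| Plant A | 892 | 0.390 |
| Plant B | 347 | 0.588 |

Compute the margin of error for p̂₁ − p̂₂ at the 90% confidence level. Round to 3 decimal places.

0.051

Each SE is √(p̂(1−p̂)/n): √(0.3900·0.6100/892) = 0.01633 and √(0.5880·0.4120/347) = 0.02642.
SE(p̂₁ − p̂₂) = √(SE₁² + SE₂²) = √(0.0002666689 + 0.0006980164) = 0.03106, since the two samples are independent.
At 90% confidence z* = 1.645; margin = 1.645 × 0.03106 = 0.05109.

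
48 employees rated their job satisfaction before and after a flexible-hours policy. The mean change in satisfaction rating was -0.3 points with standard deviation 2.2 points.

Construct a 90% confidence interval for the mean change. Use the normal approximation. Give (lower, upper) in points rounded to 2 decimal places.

Paired design: SE = s_d/√n = 2.2/√48 = 0.3175.
z* = 1.645; margin of error = 1.645 × 0.3175 = 0.5223.
-0.3 ± 0.5223 → (-0.82, 0.22).

(-0.82, 0.22)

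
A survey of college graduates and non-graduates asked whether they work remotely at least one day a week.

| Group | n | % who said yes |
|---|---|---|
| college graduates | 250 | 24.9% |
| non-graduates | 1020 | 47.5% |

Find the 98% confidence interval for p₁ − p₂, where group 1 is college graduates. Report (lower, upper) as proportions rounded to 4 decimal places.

The two standard errors are √(0.2490×0.7510/250) = 0.02735 and √(0.4750×0.5250/1020) = 0.01564.
Because the samples are independent, SE_diff = √(0.02735² + 0.01564²) = 0.03151.
Using z* = 2.326 for 98%, ME = 2.326 × 0.03151 = 0.07329.
p̂₁ − p̂₂ = -0.2260; interval -0.2260 ± 0.07329 gives (-0.2993, -0.1527).

(-0.2993, -0.1527)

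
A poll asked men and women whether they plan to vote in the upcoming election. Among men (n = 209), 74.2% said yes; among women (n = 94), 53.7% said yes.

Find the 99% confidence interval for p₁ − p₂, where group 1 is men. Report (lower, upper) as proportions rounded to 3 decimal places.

The two standard errors are √(0.7420×0.2580/209) = 0.03026 and √(0.5370×0.4630/94) = 0.05143.
Because the samples are independent, SE_diff = √(0.03026² + 0.05143²) = 0.05967.
Using z* = 2.576 for 99%, ME = 2.576 × 0.05967 = 0.15371.
p̂₁ − p̂₂ = 0.2050; interval 0.2050 ± 0.15371 gives (0.051, 0.359).

(0.051, 0.359)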